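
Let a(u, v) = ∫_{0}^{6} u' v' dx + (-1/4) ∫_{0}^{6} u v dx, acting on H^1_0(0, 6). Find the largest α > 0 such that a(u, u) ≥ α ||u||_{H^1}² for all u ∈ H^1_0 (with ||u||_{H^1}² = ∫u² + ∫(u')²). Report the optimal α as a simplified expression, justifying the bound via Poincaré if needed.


α = (-9 + π^2)/(π^2 + 36)

Coercivity of a(·,·) on H^1_0(0, 6) means a(u, u) ≥ α ||u||_{H^1}² for every u ∈ H^1_0.
The interval has length L = 6, and Poincaré/coercivity depend only on L. Here a(u, u) = ∫(u')² + (-1/4)·∫u².
Here c = -1/4 < 0 with |c| < (π/L)² = π^2/36, so coercivity still holds. The condition a(u,u) ≥ α||u||_{H^1}² reads (1−α)∫(u')² ≥ (α−c)∫u². Any admissible α is ≤ 1 (rapidly oscillating u have ∫u²/∫(u')² → 0), and α = 1 would force 0 ≥ (1−c)∫u², impossible since c < 1; so 1−α > 0. By the sharp Poincaré inequality on H^1_0 of an interval of length L, ∫(u')² ≥ (π/L)²∫u² with equality for the first sine mode sin(π(x−x₀)/L) (x₀ the left endpoint), so the inequality holds for all u iff (1−α)(π/L)² ≥ α − c, i.e. α ≤ ((π/L)² + c)/((π/L)² + 1) = (1 + c(L/π)²)/(1 + (L/π)²). (Direct route, valid since c ≤ 0: Poincaré gives c∫u² ≥ c(L/π)²∫(u')², so a(u,u) ≥ (1 + c(L/π)²)∫(u')², while ||u||_{H^1}² ≤ (1 + (L/π)²)∫(u')²; dividing yields the same α.) With (π/L)² = π^2/36 and c = -1/4, the largest admissible constant is α = ((π/L)² + c)/((π/L)² + 1).
Simplifying, α = (-9 + π^2)/(π^2 + 36).


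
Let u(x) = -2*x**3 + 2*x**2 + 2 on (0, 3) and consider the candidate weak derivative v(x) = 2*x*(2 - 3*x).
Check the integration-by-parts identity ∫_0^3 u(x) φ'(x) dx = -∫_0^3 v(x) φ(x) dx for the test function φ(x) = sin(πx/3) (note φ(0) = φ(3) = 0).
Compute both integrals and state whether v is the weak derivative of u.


LHS = -648/π^3 + 126/π, RHS = -648/π^3 + 126/π. Yes, v = u' weakly.

u(x) = -2*x**3 + 2*x**2 + 2, classical derivative u'(x) = -6*x**2 + 4*x.
φ(x) = sin(πx/3), so φ'(x) = π*cos(π*x/3)/3.
Note φ(0) = φ(3) = 0, so the boundary term u·φ vanishes.
LHS = ∫_0^3 u(x) φ'(x) dx = ∫_0^3 (-2*π*x^3*cos(π*x/3)/3 + 2*π*x^2*cos(π*x/3)/3 + 2*π*cos(π*x/3)/3) dx. Term by term:
  ∫_0^3 2*π*cos(π*x/3)/3 dx = 0;  ∫_0^3 -2*π*x^3*cos(π*x/3)/3 dx = -648/π^3 + 162/π;  ∫_0^3 2*π*x^2*cos(π*x/3)/3 dx = -36/π.
Sum: 0 + -648/π^3 + 162/π − 36/π = -648/π^3 + 126/π.
So LHS = -648/π^3 + 126/π.
∫_0^3 v(x) φ(x) dx = ∫_0^3 (-6*x^2*sin(π*x/3) + 4*x*sin(π*x/3)) dx. Term by term:
  ∫_0^3 -6*x^2*sin(π*x/3) dx = -162/π + 648/π^3;  ∫_0^3 4*x*sin(π*x/3) dx = 36/π.
Sum: -162/π + 648/π^3 + 36/π = -126/π + 648/π^3.
So RHS = -∫_0^3 v(x) φ(x) dx = -648/π^3 + 126/π.
LHS = RHS, so the identity holds for this test φ.
Moreover u is smooth here and v(x) = u'(x) = -6*x**2 + 4*x pointwise, so the identity holds for every test function. Hence v is the weak derivative of u.


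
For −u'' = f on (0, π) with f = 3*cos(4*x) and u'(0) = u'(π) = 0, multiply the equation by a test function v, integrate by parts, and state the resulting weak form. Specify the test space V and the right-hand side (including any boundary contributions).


V = H^1(0, π) (no boundary constraint on v; u is determined up to an additive constant); weak form: ∫_0^π u'v' dx = ∫_0^π (3*cos(4*x)) v dx for all v ∈ V.

Multiply both sides by a test function v and integrate from 0 to π:
  ∫_0^π −u''(x) v(x) dx = ∫_0^π f(x) v(x) dx.
Integrate the LHS by parts once:
  ∫_0^π −u'' v dx = −[u'(x) v(x)]_0^π + ∫_0^π u'(x) v'(x) dx.
Thus ∫_0^π u'(x) v'(x) dx = ∫_0^π f(x) v(x) dx + [u'(x) v(x)]_0^π.
Choose V so that boundary terms are either known or forced to vanish.
u has homogeneous Neumann: u'(0) = u'(π) = 0. So [u' v]_0^π = 0·v(π) − 0·v(0) = 0 for any v; take V = H^1(0, π).
Weak formulation: find u (satisfying any essential BC) such that ∫_0^π u'(x) v'(x) dx = ∫_0^π f v dx for all v ∈ V (homogeneous Neumann, so boundary terms vanish).
Substituting f(x) = 3*cos(4*x), the right-hand side is ∫_0^π (3*cos(4*x)) v dx.
Compatibility check (pure Neumann): taking v ≡ 1 ∈ V gives 0 = ∫_0^π f dx + (0) − (0), i.e. ∫_0^π f dx must equal u'(0) − u'(π) = 0. Indeed ∫_0^π (3*cos(4*x)) dx = 0, so the data are compatible. The solution is then unique only up to an additive constant (fix it e.g. by requiring ∫_0^π u dx = 0).


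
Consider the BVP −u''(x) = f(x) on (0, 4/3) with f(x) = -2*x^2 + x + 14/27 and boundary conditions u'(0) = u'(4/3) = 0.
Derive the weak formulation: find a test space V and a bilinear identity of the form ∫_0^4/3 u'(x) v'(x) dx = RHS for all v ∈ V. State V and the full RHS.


V = H^1(0, 4/3) (no boundary constraint on v; u is determined up to an additive constant); weak form: ∫_0^4/3 u'v' dx = ∫_0^4/3 (-2*x^2 + x + 14/27) v dx for all v ∈ V.

Multiply both sides by a test function v and integrate from 0 to 4/3:
  ∫_0^4/3 −u''(x) v(x) dx = ∫_0^4/3 f(x) v(x) dx.
Integrate the LHS by parts once:
  ∫_0^4/3 −u'' v dx = −[u'(x) v(x)]_0^4/3 + ∫_0^4/3 u'(x) v'(x) dx.
Thus ∫_0^4/3 u'(x) v'(x) dx = ∫_0^4/3 f(x) v(x) dx + [u'(x) v(x)]_0^4/3.
Choose V so that boundary terms are either known or forced to vanish.
u has homogeneous Neumann: u'(0) = u'(4/3) = 0. So [u' v]_0^4/3 = 0·v(4/3) − 0·v(0) = 0 for any v; take V = H^1(0, 4/3).
Weak formulation: find u (satisfying any essential BC) such that ∫_0^4/3 u'(x) v'(x) dx = ∫_0^4/3 f v dx for all v ∈ V (homogeneous Neumann, so boundary terms vanish).
Substituting f(x) = -2*x^2 + x + 14/27, the right-hand side is ∫_0^4/3 (-2*x^2 + x + 14/27) v dx.
Compatibility check (pure Neumann): taking v ≡ 1 ∈ V gives 0 = ∫_0^4/3 f dx + (0) − (0), i.e. ∫_0^4/3 f dx must equal u'(0) − u'(4/3) = 0. Indeed ∫_0^4/3 (-2*x^2 + x + 14/27) dx = 0, so the data are compatible. The solution is then unique only up to an additive constant (fix it e.g. by requiring ∫_0^4/3 u dx = 0).


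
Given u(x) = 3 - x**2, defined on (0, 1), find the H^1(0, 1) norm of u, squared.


||u||_{H^1}^2 = 128/15

The H^1 norm (squared) on an interval (0, L) is
  ||u||_{H^1}^2 = ∫_0^L u(x)^2 dx + ∫_0^L u'(x)^2 dx.
Compute u'(x) = -2*x.
Then u(x)^2 = x**4 - 6*x**2 + 9 and u'(x)^2 = 4*x**2.
Integrate each monomial from 0 to 1 using ∫_0^1 c·x^n dx = c·1^(n+1)/(n+1):
  ∫_0^1 u(x)^2 dx = ∫_0^1 (x^4 - 6*x^2 + 9) dx. Term by term:
    ∫_0^1 x^4 dx = 1/5;  ∫_0^1 -6*x^2 dx = -2;  ∫_0^1 9 dx = 9.
  Sum: 1/5 − 2 + 9 = 36/5.
  ∫_0^1 u'(x)^2 dx = ∫_0^1 (4*x^2) dx. Term by term:
    ∫_0^1 4*x^2 dx = 4/3.
Adding: ||u||_{H^1}^2 = 36/5 + 4/3 = 128/15.


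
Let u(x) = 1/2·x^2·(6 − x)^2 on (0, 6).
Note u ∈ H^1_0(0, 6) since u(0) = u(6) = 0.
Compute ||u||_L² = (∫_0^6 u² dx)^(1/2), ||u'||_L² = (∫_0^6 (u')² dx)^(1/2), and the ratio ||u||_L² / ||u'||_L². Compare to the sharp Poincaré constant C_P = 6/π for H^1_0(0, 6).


||u||_L² / ||u'||_L² = sqrt(3) < C_P = 6/π.

u(x) = 1/2·x^2·(6 − x)^2, so u'(x) = 2*x*(x - 6)*(x - 3).
u(x) = 1/2·x^2·(6 − x)^2 vanishes at x = 0 and x = 6, so u ∈ H^1_0(0, 6). Differentiate via the product rule and integrate the resulting polynomials term by term.
  ∫_0^6 u² dx = ∫_0^6 (x^8/4 - 6*x^7 + 54*x^6 - 216*x^5 + 324*x^4) dx. Term by term:
    ∫_0^6 x^8/4 dx = 279936;  ∫_0^6 -6*x^7 dx = -1259712;  ∫_0^6 54*x^6 dx = 15116544/7;
    ∫_0^6 -216*x^5 dx = -1679616;  ∫_0^6 324*x^4 dx = 2519424/5.
  Sum: 279936 − 1259712 + 15116544/7 − 1679616 + 2519424/5 = 139968/35.
  ∫_0^6 (u')² dx = ∫_0^6 (4*x^6 - 72*x^5 + 468*x^4 - 1296*x^3 + 1296*x^2) dx. Term by term:
    ∫_0^6 4*x^6 dx = 1119744/7;  ∫_0^6 -72*x^5 dx = -559872;  ∫_0^6 468*x^4 dx = 3639168/5;
    ∫_0^6 -1296*x^3 dx = -419904;  ∫_0^6 1296*x^2 dx = 93312.
  Sum: 1119744/7 − 559872 + 3639168/5 − 419904 + 93312 = 46656/35.
∫_0^6 u² dx = 139968/35, so ||u||_L² = 216*sqrt(105)/35.
∫_0^6 (u')² dx = 46656/35, so ||u'||_L² = 216*sqrt(35)/35.
Ratio ||u||_L² / ||u'||_L² = sqrt(3).
Sharp Poincaré constant on H^1_0(0, 6) is C_P = L/π = 6/π, achieved by sin(π/6·x).
A polynomial bump cannot attain the sharp Poincaré constant (only the first sine eigenfunction does), so the ratio is strictly less than C_P, consistent with ||u||_L² ≤ C_P ||u'||_L².


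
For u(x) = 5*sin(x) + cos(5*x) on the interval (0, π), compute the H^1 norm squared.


||u||_{H^1(0,π)}^2 = 38*π

u'(x) = -5*sin(5*x) + 5*cos(x).
Expand u² and (u')² and integrate term by term on (0, π), using: for integers n ≥ 1, ∫_0^π sin²(nx) dx = ∫_0^π cos²(nx) dx = π/2; for n ≠ n', ∫_0^π sin(nx)sin(n'x) dx = ∫_0^π cos(nx)cos(n'x) dx = 0; and by product-to-sum, ∫_0^π sin(nx)cos(n'x) dx = ½∫_0^π [sin((n+n')x) + sin((n−n')x)] dx, which is 0 when n+n' is even and 2n/(n²−n'²) when n+n' is odd (it need not vanish on (0, π)).
  u² squared terms: (5)²·∫sin(x)² dx = 25·π/2 = 25*π/2;  (1)²·∫cos(5x)² dx = 1·π/2 = π/2.
  u² cross terms: 2·(5)·(1)·∫sin(x)·cos(5x) dx = 10·(0) = 0.
  So ∫_0^π u² dx = 25*π/2 + π/2 + 0 = 13*π.
  (u')² squared terms: (-5)²·∫sin(5x)² dx = 25·π/2 = 25*π/2;  (5)²·∫cos(x)² dx = 25·π/2 = 25*π/2.
  (u')² cross terms: 2·(-5)·(5)·∫sin(5x)·cos(x) dx = -50·(0) = 0.
  So ∫_0^π (u')² dx = 25*π/2 + 25*π/2 + 0 = 25*π.
||u||_{H^1}^2 = (13*π) + (25*π) = 38*π.


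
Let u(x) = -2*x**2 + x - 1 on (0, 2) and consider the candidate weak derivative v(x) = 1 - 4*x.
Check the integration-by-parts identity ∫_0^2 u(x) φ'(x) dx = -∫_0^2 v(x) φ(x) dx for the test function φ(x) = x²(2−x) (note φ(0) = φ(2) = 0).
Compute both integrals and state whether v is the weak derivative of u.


LHS = 76/15, RHS = 76/15. Yes, v = u' weakly.

u(x) = -2*x**2 + x - 1, classical derivative u'(x) = 1 - 4*x.
φ(x) = x²(2−x), so φ'(x) = x*(4 - 3*x).
Note φ(0) = φ(2) = 0, so the boundary term u·φ vanishes.
LHS = ∫_0^2 u(x) φ'(x) dx = ∫_0^2 (6*x^4 - 11*x^3 + 7*x^2 - 4*x) dx. Term by term:
  ∫_0^2 6*x^4 dx = 192/5;  ∫_0^2 -11*x^3 dx = -44;  ∫_0^2 7*x^2 dx = 56/3;
  ∫_0^2 -4*x dx = -8.
Sum: 192/5 − 44 + 56/3 − 8 = 76/15.
So LHS = 76/15.
∫_0^2 v(x) φ(x) dx = ∫_0^2 (4*x^4 - 9*x^3 + 2*x^2) dx. Term by term:
  ∫_0^2 4*x^4 dx = 128/5;  ∫_0^2 -9*x^3 dx = -36;  ∫_0^2 2*x^2 dx = 16/3.
Sum: 128/5 − 36 + 16/3 = -76/15.
So RHS = -∫_0^2 v(x) φ(x) dx = 76/15.
LHS = RHS, so the identity holds for this test φ.
Moreover u is smooth here and v(x) = u'(x) = 1 - 4*x pointwise, so the identity holds for every test function. Hence v is the weak derivative of u.


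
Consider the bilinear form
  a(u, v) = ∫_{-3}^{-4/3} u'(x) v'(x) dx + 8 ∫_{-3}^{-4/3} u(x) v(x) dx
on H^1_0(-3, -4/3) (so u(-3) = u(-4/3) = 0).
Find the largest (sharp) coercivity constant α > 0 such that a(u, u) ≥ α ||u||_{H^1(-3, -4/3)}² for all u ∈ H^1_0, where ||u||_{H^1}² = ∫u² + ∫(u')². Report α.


α = 1

Coercivity of a(·,·) on H^1_0(-3, -4/3) means a(u, u) ≥ α ||u||_{H^1}² for every u ∈ H^1_0.
The interval has length L = 5/3, and Poincaré/coercivity depend only on L. Here a(u, u) = ∫(u')² + (8)·∫u².
Here c = 8 ≥ 1, so a(u,u) = ∫(u')² + c∫u² ≥ ∫(u')² + ∫u² = ||u||_{H^1}², i.e. α = 1 works. No larger α is possible: a(u,u) ≥ α||u||_{H^1}² means (1−α)∫(u')² ≥ (α−c)∫u², and for the modes u_n = sin(nπ(x−x₀)/L) (x₀ the left endpoint) one has ∫u_n²/∫(u_n')² = (L/(nπ))² → 0, so a(u_n,u_n)/||u_n||_{H^1}² → 1. Hence the optimal constant is α = 1.
Therefore α = 1.


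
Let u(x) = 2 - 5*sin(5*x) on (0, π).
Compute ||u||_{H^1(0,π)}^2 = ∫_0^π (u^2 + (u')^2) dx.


||u||_{H^1(0,π)}^2 = -8 + 329*π

u'(x) = -25*cos(5*x).
Expand u² and (u')² and integrate term by term on (0, π), using: for integers n ≥ 1, ∫_0^π sin²(nx) dx = ∫_0^π cos²(nx) dx = π/2; for n ≠ n', ∫_0^π sin(nx)sin(n'x) dx = ∫_0^π cos(nx)cos(n'x) dx = 0; and by product-to-sum, ∫_0^π sin(nx)cos(n'x) dx = ½∫_0^π [sin((n+n')x) + sin((n−n')x)] dx, which is 0 when n+n' is even and 2n/(n²−n'²) when n+n' is odd (it need not vanish on (0, π)). For the constant mode: ∫_0^π 1 dx = π, ∫_0^π cos(nx) dx = 0, ∫_0^π sin(nx) dx = (1−(−1)^n)/n.
  u² squared terms: (2)²·∫1 dx = 4·π = 4*π;  (-5)²·∫sin(5x)² dx = 25·π/2 = 25*π/2.
  u² cross terms: 2·(2)·(-5)·∫1·sin(5x) dx = -20·(2/5) = -8.
  So ∫_0^π u² dx = 4*π + 25*π/2 − 8 = -8 + 33*π/2.
  (u')² squared terms: (-25)²·∫cos(5x)² dx = 625·π/2 = 625*π/2.
  So ∫_0^π (u')² dx = 625*π/2.
||u||_{H^1}^2 = (-8 + 33*π/2) + (625*π/2) = -8 + 329*π.


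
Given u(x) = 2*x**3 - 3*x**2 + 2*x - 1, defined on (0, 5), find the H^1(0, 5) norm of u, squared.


||u||_{H^1}^2 = 742550/21

The H^1 norm (squared) on an interval (0, L) is
  ||u||_{H^1}^2 = ∫_0^L u(x)^2 dx + ∫_0^L u'(x)^2 dx.
Compute u'(x) = 6*x**2 - 6*x + 2.
Then u(x)^2 = 4*x**6 - 12*x**5 + 17*x**4 - 16*x**3 + 10*x**2 - 4*x + 1 and u'(x)^2 = 36*x**4 - 72*x**3 + 60*x**2 - 24*x + 4.
Integrate each monomial from 0 to 5 using ∫_0^5 c·x^n dx = c·5^(n+1)/(n+1):
  ∫_0^5 u(x)^2 dx = ∫_0^5 (4*x^6 - 12*x^5 + 17*x^4 - 16*x^3 + 10*x^2 - 4*x + 1) dx. Term by term:
    ∫_0^5 4*x^6 dx = 312500/7;  ∫_0^5 -12*x^5 dx = -31250;  ∫_0^5 17*x^4 dx = 10625;
    ∫_0^5 -16*x^3 dx = -2500;  ∫_0^5 10*x^2 dx = 1250/3;  ∫_0^5 -4*x dx = -50;
    ∫_0^5 1 dx = 5.
  Sum: 312500/7 − 31250 + 10625 − 2500 + 1250/3 − 50 + 5 = 459680/21.
  ∫_0^5 u'(x)^2 dx = ∫_0^5 (36*x^4 - 72*x^3 + 60*x^2 - 24*x + 4) dx. Term by term:
    ∫_0^5 36*x^4 dx = 22500;  ∫_0^5 -72*x^3 dx = -11250;  ∫_0^5 60*x^2 dx = 2500;
    ∫_0^5 -24*x dx = -300;  ∫_0^5 4 dx = 20.
  Sum: 22500 − 11250 + 2500 − 300 + 20 = 13470.
Adding: ||u||_{H^1}^2 = 459680/21 + 13470 = 742550/21.


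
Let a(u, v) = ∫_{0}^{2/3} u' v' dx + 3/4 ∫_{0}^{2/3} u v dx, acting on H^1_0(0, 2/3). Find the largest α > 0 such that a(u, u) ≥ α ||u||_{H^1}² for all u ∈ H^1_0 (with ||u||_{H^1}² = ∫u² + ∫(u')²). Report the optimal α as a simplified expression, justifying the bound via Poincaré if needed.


α = 3*(1 + 3*π^2)/(4 + 9*π^2)

Coercivity of a(·,·) on H^1_0(0, 2/3) means a(u, u) ≥ α ||u||_{H^1}² for every u ∈ H^1_0.
The interval has length L = 2/3, and Poincaré/coercivity depend only on L. Here a(u, u) = ∫(u')² + (3/4)·∫u².
Here 0 < c = 3/4 < 1. The condition a(u,u) ≥ α||u||_{H^1}² reads (1−α)∫(u')² ≥ (α−c)∫u². Any admissible α is ≤ 1 (rapidly oscillating u have ∫u²/∫(u')² → 0), and α = 1 would force 0 ≥ (1−c)∫u², impossible since c < 1; so 1−α > 0. By the sharp Poincaré inequality on H^1_0 of an interval of length L, ∫(u')² ≥ (π/L)²∫u² with equality for the first sine mode sin(π(x−x₀)/L) (x₀ the left endpoint), so the inequality holds for all u iff (1−α)(π/L)² ≥ α − c, i.e. α ≤ ((π/L)² + c)/((π/L)² + 1) = (1 + c(L/π)²)/(1 + (L/π)²). With (π/L)² = 9*π^2/4 and c = 3/4, the largest admissible constant is α = ((π/L)² + c)/((π/L)² + 1).
Simplifying, α = 3*(1 + 3*π^2)/(4 + 9*π^2).


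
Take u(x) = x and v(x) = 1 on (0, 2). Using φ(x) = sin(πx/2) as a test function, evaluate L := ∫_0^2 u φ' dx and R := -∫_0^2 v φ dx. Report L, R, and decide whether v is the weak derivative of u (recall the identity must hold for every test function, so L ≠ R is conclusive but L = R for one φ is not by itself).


LHS = -4/π, RHS = -4/π. Yes, v = u' weakly.

u(x) = x, classical derivative u'(x) = 1.
φ(x) = sin(πx/2), so φ'(x) = π*cos(π*x/2)/2.
Note φ(0) = φ(2) = 0, so the boundary term u·φ vanishes.
LHS = ∫_0^2 u(x) φ'(x) dx = ∫_0^2 (π*x*cos(π*x/2)/2) dx. Term by term:
  ∫_0^2 π*x*cos(π*x/2)/2 dx = -4/π.
So LHS = -4/π.
∫_0^2 v(x) φ(x) dx = ∫_0^2 (sin(π*x/2)) dx. Term by term:
  ∫_0^2 sin(π*x/2) dx = 4/π.
So RHS = -∫_0^2 v(x) φ(x) dx = -4/π.
LHS = RHS, so the identity holds for this test φ.
Moreover u is smooth here and v(x) = u'(x) = 1 pointwise, so the identity holds for every test function. Hence v is the weak derivative of u.


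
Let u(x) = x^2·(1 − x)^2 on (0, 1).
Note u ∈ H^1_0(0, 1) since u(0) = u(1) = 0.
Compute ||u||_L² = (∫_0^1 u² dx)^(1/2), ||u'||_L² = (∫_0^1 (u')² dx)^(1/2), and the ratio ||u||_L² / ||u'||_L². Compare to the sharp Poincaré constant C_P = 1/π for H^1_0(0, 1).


||u||_L² / ||u'||_L² = sqrt(3)/6 < C_P = 1/π.

u(x) = x^2·(1 − x)^2, so u'(x) = 2*x*(x - 1)*(2*x - 1).
u(x) = x^2·(1 − x)^2 vanishes at x = 0 and x = 1, so u ∈ H^1_0(0, 1). Differentiate via the product rule and integrate the resulting polynomials term by term.
  ∫_0^1 u² dx = ∫_0^1 (x^8 - 4*x^7 + 6*x^6 - 4*x^5 + x^4) dx. Term by term:
    ∫_0^1 x^8 dx = 1/9;  ∫_0^1 -4*x^7 dx = -1/2;  ∫_0^1 6*x^6 dx = 6/7;
    ∫_0^1 -4*x^5 dx = -2/3;  ∫_0^1 x^4 dx = 1/5.
  Sum: 1/9 − 1/2 + 6/7 − 2/3 + 1/5 = 1/630.
  ∫_0^1 (u')² dx = ∫_0^1 (16*x^6 - 48*x^5 + 52*x^4 - 24*x^3 + 4*x^2) dx. Term by term:
    ∫_0^1 16*x^6 dx = 16/7;  ∫_0^1 -48*x^5 dx = -8;  ∫_0^1 52*x^4 dx = 52/5;
    ∫_0^1 -24*x^3 dx = -6;  ∫_0^1 4*x^2 dx = 4/3.
  Sum: 16/7 − 8 + 52/5 − 6 + 4/3 = 2/105.
∫_0^1 u² dx = 1/630, so ||u||_L² = sqrt(70)/210.
∫_0^1 (u')² dx = 2/105, so ||u'||_L² = sqrt(210)/105.
Ratio ||u||_L² / ||u'||_L² = sqrt(3)/6.
Sharp Poincaré constant on H^1_0(0, 1) is C_P = L/π = 1/π, achieved by sin(π·x).
A polynomial bump cannot attain the sharp Poincaré constant (only the first sine eigenfunction does), so the ratio is strictly less than C_P, consistent with ||u||_L² ≤ C_P ||u'||_L².


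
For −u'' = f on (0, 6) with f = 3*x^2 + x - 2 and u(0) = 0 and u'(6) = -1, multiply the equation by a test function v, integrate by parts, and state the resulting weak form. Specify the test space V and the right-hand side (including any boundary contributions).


V = {v ∈ H^1(0, 6) : v(0) = 0} (test functions vanish at x = 0 where u is specified); weak form: ∫_0^6 u'v' dx = ∫_0^6 (3*x^2 + x - 2) v dx − v(6) for all v ∈ V.

Multiply both sides by a test function v and integrate from 0 to 6:
  ∫_0^6 −u''(x) v(x) dx = ∫_0^6 f(x) v(x) dx.
Integrate the LHS by parts once:
  ∫_0^6 −u'' v dx = −[u'(x) v(x)]_0^6 + ∫_0^6 u'(x) v'(x) dx.
Thus ∫_0^6 u'(x) v'(x) dx = ∫_0^6 f(x) v(x) dx + [u'(x) v(x)]_0^6.
Choose V so that boundary terms are either known or forced to vanish.
Mixed BC: u(0) = 0 (Dirichlet) and u'(6) = -1 (Neumann). Define V = {v ∈ H^1(0, 6) : v(0) = 0}. Then [u' v]_0^6 = u'(6)·v(6) − u'(0)·0 = − v(6).
Weak formulation: find u (satisfying any essential BC) such that ∫_0^6 u'(x) v'(x) dx = ∫_0^6 f v dx − v(6) for all v ∈ V (Dirichlet at 0 absorbed into V; Neumann datum at x = 6 contributes the boundary term).
Substituting f(x) = 3*x^2 + x - 2, the right-hand side is ∫_0^6 (3*x^2 + x - 2) v dx − v(6).


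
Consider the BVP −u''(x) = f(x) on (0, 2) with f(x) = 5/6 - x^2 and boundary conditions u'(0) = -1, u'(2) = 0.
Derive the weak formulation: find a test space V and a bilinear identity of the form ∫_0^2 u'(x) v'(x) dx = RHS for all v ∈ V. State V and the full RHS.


V = H^1(0, 2) (v unrestricted at boundary; u is determined up to an additive constant); weak form: ∫_0^2 u'v' dx = ∫_0^2 (5/6 - x^2) v dx + v(0) for all v ∈ V.

Multiply both sides by a test function v and integrate from 0 to 2:
  ∫_0^2 −u''(x) v(x) dx = ∫_0^2 f(x) v(x) dx.
Integrate the LHS by parts once:
  ∫_0^2 −u'' v dx = −[u'(x) v(x)]_0^2 + ∫_0^2 u'(x) v'(x) dx.
Thus ∫_0^2 u'(x) v'(x) dx = ∫_0^2 f(x) v(x) dx + [u'(x) v(x)]_0^2.
Choose V so that boundary terms are either known or forced to vanish.
u has inhomogeneous Neumann u'(0) = -1, u'(2) = 0. [u' v]_0^2 = (0)·v(2) − (-1)·v(0) = v(0). Take V = H^1(0, 2); boundary term becomes part of RHS.
Weak formulation: find u (satisfying any essential BC) such that ∫_0^2 u'(x) v'(x) dx = ∫_0^2 f v dx + v(0) for all v ∈ V (Neumann data are natural BCs: they enter the RHS as boundary terms).
Substituting f(x) = 5/6 - x^2, the right-hand side is ∫_0^2 (5/6 - x^2) v dx + v(0).
Compatibility check (pure Neumann): taking v ≡ 1 ∈ V gives 0 = ∫_0^2 f dx + (0) − (-1), i.e. ∫_0^2 f dx must equal u'(0) − u'(2) = -1. Indeed ∫_0^2 (5/6 - x^2) dx = -1, so the data are compatible. The solution is then unique only up to an additive constant (fix it e.g. by requiring ∫_0^2 u dx = 0).


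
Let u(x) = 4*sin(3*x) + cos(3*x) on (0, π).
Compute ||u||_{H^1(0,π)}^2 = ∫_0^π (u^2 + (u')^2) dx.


||u||_{H^1(0,π)}^2 = 85*π

u'(x) = -3*sin(3*x) + 12*cos(3*x).
Expand u² and (u')² and integrate term by term on (0, π), using: for integers n ≥ 1, ∫_0^π sin²(nx) dx = ∫_0^π cos²(nx) dx = π/2; for n ≠ n', ∫_0^π sin(nx)sin(n'x) dx = ∫_0^π cos(nx)cos(n'x) dx = 0; and by product-to-sum, ∫_0^π sin(nx)cos(n'x) dx = ½∫_0^π [sin((n+n')x) + sin((n−n')x)] dx, which is 0 when n+n' is even and 2n/(n²−n'²) when n+n' is odd (it need not vanish on (0, π)).
  u² squared terms: (4)²·∫sin(3x)² dx = 16·π/2 = 8*π;  (1)²·∫cos(3x)² dx = 1·π/2 = π/2.
  u² cross terms: 2·(4)·(1)·∫sin(3x)·cos(3x) dx = 8·(0) = 0.
  So ∫_0^π u² dx = 8*π + π/2 + 0 = 17*π/2.
  (u')² squared terms: (-3)²·∫sin(3x)² dx = 9·π/2 = 9*π/2;  (12)²·∫cos(3x)² dx = 144·π/2 = 72*π.
  (u')² cross terms: 2·(-3)·(12)·∫sin(3x)·cos(3x) dx = -72·(0) = 0.
  So ∫_0^π (u')² dx = 9*π/2 + 72*π + 0 = 153*π/2.
||u||_{H^1}^2 = (17*π/2) + (153*π/2) = 85*π.


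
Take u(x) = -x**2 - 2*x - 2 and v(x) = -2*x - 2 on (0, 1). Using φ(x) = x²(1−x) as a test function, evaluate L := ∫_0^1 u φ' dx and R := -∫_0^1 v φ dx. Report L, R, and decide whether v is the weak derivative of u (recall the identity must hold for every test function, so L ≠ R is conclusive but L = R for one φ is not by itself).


LHS = 4/15, RHS = 4/15. Yes, v = u' weakly.

u(x) = -x**2 - 2*x - 2, classical derivative u'(x) = -2*x - 2.
φ(x) = x²(1−x), so φ'(x) = x*(2 - 3*x).
Note φ(0) = φ(1) = 0, so the boundary term u·φ vanishes.
LHS = ∫_0^1 u(x) φ'(x) dx = ∫_0^1 (3*x^4 + 4*x^3 + 2*x^2 - 4*x) dx. Term by term:
  ∫_0^1 3*x^4 dx = 3/5;  ∫_0^1 4*x^3 dx = 1;  ∫_0^1 2*x^2 dx = 2/3;
  ∫_0^1 -4*x dx = -2.
Sum: 3/5 + 1 + 2/3 − 2 = 4/15.
So LHS = 4/15.
∫_0^1 v(x) φ(x) dx = ∫_0^1 (2*x^4 - 2*x^2) dx. Term by term:
  ∫_0^1 2*x^4 dx = 2/5;  ∫_0^1 -2*x^2 dx = -2/3.
Sum: 2/5 − 2/3 = -4/15.
So RHS = -∫_0^1 v(x) φ(x) dx = 4/15.
LHS = RHS, so the identity holds for this test φ.
Moreover u is smooth here and v(x) = u'(x) = -2*x - 2 pointwise, so the identity holds for every test function. Hence v is the weak derivative of u.


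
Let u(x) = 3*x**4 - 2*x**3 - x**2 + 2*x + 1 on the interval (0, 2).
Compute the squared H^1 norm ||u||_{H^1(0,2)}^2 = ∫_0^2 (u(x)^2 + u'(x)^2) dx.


||u||_{H^1}^2 = 156034/105

The H^1 norm (squared) on an interval (0, L) is
  ||u||_{H^1}^2 = ∫_0^L u(x)^2 dx + ∫_0^L u'(x)^2 dx.
Compute u'(x) = 12*x**3 - 6*x**2 - 2*x + 2.
Then u(x)^2 = 9*x**8 - 12*x**7 - 2*x**6 + 16*x**5 - x**4 - 8*x**3 + 2*x**2 + 4*x + 1 and u'(x)^2 = 144*x**6 - 144*x**5 - 12*x**4 + 72*x**3 - 20*x**2 - 8*x + 4.
Integrate each monomial from 0 to 2 using ∫_0^2 c·x^n dx = c·2^(n+1)/(n+1):
  ∫_0^2 u(x)^2 dx = ∫_0^2 (9*x^8 - 12*x^7 - 2*x^6 + 16*x^5 - x^4 - 8*x^3 + 2*x^2 + 4*x + 1) dx. Term by term:
    ∫_0^2 9*x^8 dx = 512;  ∫_0^2 -12*x^7 dx = -384;  ∫_0^2 -2*x^6 dx = -256/7;
    ∫_0^2 16*x^5 dx = 512/3;  ∫_0^2 -x^4 dx = -32/5;  ∫_0^2 -8*x^3 dx = -32;
    ∫_0^2 2*x^2 dx = 16/3;  ∫_0^2 4*x dx = 8;  ∫_0^2 1 dx = 2.
  Sum: 512 − 384 − 256/7 + 512/3 − 32/5 − 32 + 16/3 + 8 + 2 = 8366/35.
  ∫_0^2 u'(x)^2 dx = ∫_0^2 (144*x^6 - 144*x^5 - 12*x^4 + 72*x^3 - 20*x^2 - 8*x + 4) dx. Term by term:
    ∫_0^2 144*x^6 dx = 18432/7;  ∫_0^2 -144*x^5 dx = -1536;  ∫_0^2 -12*x^4 dx = -384/5;
    ∫_0^2 72*x^3 dx = 288;  ∫_0^2 -20*x^2 dx = -160/3;  ∫_0^2 -8*x dx = -16;
    ∫_0^2 4 dx = 8.
  Sum: 18432/7 − 1536 − 384/5 + 288 − 160/3 − 16 + 8 = 130936/105.
Adding: ||u||_{H^1}^2 = 8366/35 + 130936/105 = 156034/105.


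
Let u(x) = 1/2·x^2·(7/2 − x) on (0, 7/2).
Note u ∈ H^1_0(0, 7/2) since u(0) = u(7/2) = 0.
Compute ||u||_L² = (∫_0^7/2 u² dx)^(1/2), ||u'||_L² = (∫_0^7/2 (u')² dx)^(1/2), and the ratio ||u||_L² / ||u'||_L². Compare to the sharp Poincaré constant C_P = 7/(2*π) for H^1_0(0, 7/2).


||u||_L² / ||u'||_L² = sqrt(14)/4 < C_P = 7/(2*π).

u(x) = 1/2·x^2·(7/2 − x), so u'(x) = x*(7 - 3*x)/2.
u(x) = 1/2·x^2·(7/2 − x) vanishes at x = 0 and x = 7/2, so u ∈ H^1_0(0, 7/2). Differentiate via the product rule and integrate the resulting polynomials term by term.
  ∫_0^7/2 u² dx = ∫_0^7/2 (x^6/4 - 7*x^5/4 + 49*x^4/16) dx. Term by term:
    ∫_0^7/2 x^6/4 dx = 117649/512;  ∫_0^7/2 -7*x^5/4 dx = -823543/1536;  ∫_0^7/2 49*x^4/16 dx = 823543/2560.
  Sum: 117649/512 − 823543/1536 + 823543/2560 = 117649/7680.
  ∫_0^7/2 (u')² dx = ∫_0^7/2 (9*x^4/4 - 21*x^3/2 + 49*x^2/4) dx. Term by term:
    ∫_0^7/2 9*x^4/4 dx = 151263/640;  ∫_0^7/2 -21*x^3/2 dx = -50421/128;  ∫_0^7/2 49*x^2/4 dx = 16807/96.
  Sum: 151263/640 − 50421/128 + 16807/96 = 16807/960.
∫_0^7/2 u² dx = 117649/7680, so ||u||_L² = 343*sqrt(30)/480.
∫_0^7/2 (u')² dx = 16807/960, so ||u'||_L² = 49*sqrt(105)/120.
Ratio ||u||_L² / ||u'||_L² = sqrt(14)/4.
Sharp Poincaré constant on H^1_0(0, 7/2) is C_P = L/π = 7/(2*π), achieved by sin(2*π/7·x).
A polynomial bump cannot attain the sharp Poincaré constant (only the first sine eigenfunction does), so the ratio is strictly less than C_P, consistent with ||u||_L² ≤ C_P ||u'||_L².


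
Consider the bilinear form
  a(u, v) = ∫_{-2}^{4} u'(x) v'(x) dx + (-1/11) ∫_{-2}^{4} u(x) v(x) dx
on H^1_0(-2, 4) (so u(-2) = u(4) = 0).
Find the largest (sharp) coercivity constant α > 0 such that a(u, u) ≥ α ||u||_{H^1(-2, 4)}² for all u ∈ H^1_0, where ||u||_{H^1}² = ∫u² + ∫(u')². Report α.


α = (-36/11 + π^2)/(π^2 + 36)

Coercivity of a(·,·) on H^1_0(-2, 4) means a(u, u) ≥ α ||u||_{H^1}² for every u ∈ H^1_0.
The interval has length L = 6, and Poincaré/coercivity depend only on L. Here a(u, u) = ∫(u')² + (-1/11)·∫u².
Here c = -1/11 < 0 with |c| < (π/L)² = π^2/36, so coercivity still holds. The condition a(u,u) ≥ α||u||_{H^1}² reads (1−α)∫(u')² ≥ (α−c)∫u². Any admissible α is ≤ 1 (rapidly oscillating u have ∫u²/∫(u')² → 0), and α = 1 would force 0 ≥ (1−c)∫u², impossible since c < 1; so 1−α > 0. By the sharp Poincaré inequality on H^1_0 of an interval of length L, ∫(u')² ≥ (π/L)²∫u² with equality for the first sine mode sin(π(x−x₀)/L) (x₀ the left endpoint), so the inequality holds for all u iff (1−α)(π/L)² ≥ α − c, i.e. α ≤ ((π/L)² + c)/((π/L)² + 1) = (1 + c(L/π)²)/(1 + (L/π)²). (Direct route, valid since c ≤ 0: Poincaré gives c∫u² ≥ c(L/π)²∫(u')², so a(u,u) ≥ (1 + c(L/π)²)∫(u')², while ||u||_{H^1}² ≤ (1 + (L/π)²)∫(u')²; dividing yields the same α.) With (π/L)² = π^2/36 and c = -1/11, the largest admissible constant is α = ((π/L)² + c)/((π/L)² + 1).
Simplifying, α = (-36/11 + π^2)/(π^2 + 36).


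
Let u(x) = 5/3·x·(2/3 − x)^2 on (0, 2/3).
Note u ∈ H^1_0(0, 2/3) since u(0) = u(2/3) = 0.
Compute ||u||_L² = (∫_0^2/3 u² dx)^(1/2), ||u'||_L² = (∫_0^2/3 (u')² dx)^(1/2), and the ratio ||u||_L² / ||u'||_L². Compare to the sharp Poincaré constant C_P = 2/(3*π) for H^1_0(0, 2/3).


||u||_L² / ||u'||_L² = sqrt(14)/21 < C_P = 2/(3*π).

u(x) = 5/3·x·(2/3 − x)^2, so u'(x) = 5*x^2 - 40*x/9 + 20/27.
u(x) = 5/3·x·(2/3 − x)^2 vanishes at x = 0 and x = 2/3, so u ∈ H^1_0(0, 2/3). Differentiate via the product rule and integrate the resulting polynomials term by term.
  ∫_0^2/3 u² dx = ∫_0^2/3 (25*x^6/9 - 200*x^5/27 + 200*x^4/27 - 800*x^3/243 + 400*x^2/729) dx. Term by term:
    ∫_0^2/3 25*x^6/9 dx = 3200/137781;  ∫_0^2/3 -200*x^5/27 dx = -6400/59049;  ∫_0^2/3 200*x^4/27 dx = 1280/6561;
    ∫_0^2/3 -800*x^3/243 dx = -3200/19683;  ∫_0^2/3 400*x^2/729 dx = 3200/59049.
  Sum: 3200/137781 − 6400/59049 + 1280/6561 − 3200/19683 + 3200/59049 = 640/413343.
  ∫_0^2/3 (u')² dx = ∫_0^2/3 (25*x^4 - 400*x^3/9 + 2200*x^2/81 - 1600*x/243 + 400/729) dx. Term by term:
    ∫_0^2/3 25*x^4 dx = 160/243;  ∫_0^2/3 -400*x^3/9 dx = -1600/729;  ∫_0^2/3 2200*x^2/81 dx = 17600/6561;
    ∫_0^2/3 -1600*x/243 dx = -3200/2187;  ∫_0^2/3 400/729 dx = 800/2187.
  Sum: 160/243 − 1600/729 + 17600/6561 − 3200/2187 + 800/2187 = 320/6561.
∫_0^2/3 u² dx = 640/413343, so ||u||_L² = 8*sqrt(70)/1701.
∫_0^2/3 (u')² dx = 320/6561, so ||u'||_L² = 8*sqrt(5)/81.
Ratio ||u||_L² / ||u'||_L² = sqrt(14)/21.
Sharp Poincaré constant on H^1_0(0, 2/3) is C_P = L/π = 2/(3*π), achieved by sin(3*π/2·x).
A polynomial bump cannot attain the sharp Poincaré constant (only the first sine eigenfunction does), so the ratio is strictly less than C_P, consistent with ||u||_L² ≤ C_P ||u'||_L².


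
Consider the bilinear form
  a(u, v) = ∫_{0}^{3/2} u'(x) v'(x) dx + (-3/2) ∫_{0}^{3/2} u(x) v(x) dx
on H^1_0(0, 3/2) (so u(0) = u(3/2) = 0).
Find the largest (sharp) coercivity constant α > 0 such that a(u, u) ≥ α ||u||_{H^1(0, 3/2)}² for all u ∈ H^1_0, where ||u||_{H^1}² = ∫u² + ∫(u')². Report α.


α = (-27 + 8*π^2)/(2*(9 + 4*π^2))

Coercivity of a(·,·) on H^1_0(0, 3/2) means a(u, u) ≥ α ||u||_{H^1}² for every u ∈ H^1_0.
The interval has length L = 3/2, and Poincaré/coercivity depend only on L. Here a(u, u) = ∫(u')² + (-3/2)·∫u².
Here c = -3/2 < 0 with |c| < (π/L)² = 4*π^2/9, so coercivity still holds. The condition a(u,u) ≥ α||u||_{H^1}² reads (1−α)∫(u')² ≥ (α−c)∫u². Any admissible α is ≤ 1 (rapidly oscillating u have ∫u²/∫(u')² → 0), and α = 1 would force 0 ≥ (1−c)∫u², impossible since c < 1; so 1−α > 0. By the sharp Poincaré inequality on H^1_0 of an interval of length L, ∫(u')² ≥ (π/L)²∫u² with equality for the first sine mode sin(π(x−x₀)/L) (x₀ the left endpoint), so the inequality holds for all u iff (1−α)(π/L)² ≥ α − c, i.e. α ≤ ((π/L)² + c)/((π/L)² + 1) = (1 + c(L/π)²)/(1 + (L/π)²). (Direct route, valid since c ≤ 0: Poincaré gives c∫u² ≥ c(L/π)²∫(u')², so a(u,u) ≥ (1 + c(L/π)²)∫(u')², while ||u||_{H^1}² ≤ (1 + (L/π)²)∫(u')²; dividing yields the same α.) With (π/L)² = 4*π^2/9 and c = -3/2, the largest admissible constant is α = ((π/L)² + c)/((π/L)² + 1).
Simplifying, α = (-27 + 8*π^2)/(2*(9 + 4*π^2)).


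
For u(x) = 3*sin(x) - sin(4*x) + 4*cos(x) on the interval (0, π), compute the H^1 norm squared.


||u||_{H^1(0,π)}^2 = -128/15 + 67*π/2

u'(x) = -4*sin(x) + 3*cos(x) - 4*cos(4*x).
Expand u² and (u')² and integrate term by term on (0, π), using: for integers n ≥ 1, ∫_0^π sin²(nx) dx = ∫_0^π cos²(nx) dx = π/2; for n ≠ n', ∫_0^π sin(nx)sin(n'x) dx = ∫_0^π cos(nx)cos(n'x) dx = 0; and by product-to-sum, ∫_0^π sin(nx)cos(n'x) dx = ½∫_0^π [sin((n+n')x) + sin((n−n')x)] dx, which is 0 when n+n' is even and 2n/(n²−n'²) when n+n' is odd (it need not vanish on (0, π)).
  u² squared terms: (-1)²·∫sin(4x)² dx = 1·π/2 = π/2;  (3)²·∫sin(x)² dx = 9·π/2 = 9*π/2;  (4)²·∫cos(x)² dx = 16·π/2 = 8*π.
  u² cross terms: 2·(-1)·(3)·∫sin(4x)·sin(x) dx = -6·(0) = 0;  2·(-1)·(4)·∫sin(4x)·cos(x) dx = -8·(8/15) = -64/15;  2·(3)·(4)·∫sin(x)·cos(x) dx = 24·(0) = 0.
  So ∫_0^π u² dx = π/2 + 9*π/2 + 8*π + 0 − 64/15 + 0 = -64/15 + 13*π.
  (u')² squared terms: (-4)²·∫cos(4x)² dx = 16·π/2 = 8*π;  (-4)²·∫sin(x)² dx = 16·π/2 = 8*π;  (3)²·∫cos(x)² dx = 9·π/2 = 9*π/2.
  (u')² cross terms: 2·(-4)·(-4)·∫cos(4x)·sin(x) dx = 32·(-2/15) = -64/15;  2·(-4)·(3)·∫cos(4x)·cos(x) dx = -24·(0) = 0;  2·(-4)·(3)·∫sin(x)·cos(x) dx = -24·(0) = 0.
  So ∫_0^π (u')² dx = 8*π + 8*π + 9*π/2 − 64/15 + 0 + 0 = -64/15 + 41*π/2.
||u||_{H^1}^2 = (-64/15 + 13*π) + (-64/15 + 41*π/2) = -128/15 + 67*π/2.


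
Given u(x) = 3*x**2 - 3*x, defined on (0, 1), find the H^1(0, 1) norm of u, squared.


||u||_{H^1}^2 = 33/10

The H^1 norm (squared) on an interval (0, L) is
  ||u||_{H^1}^2 = ∫_0^L u(x)^2 dx + ∫_0^L u'(x)^2 dx.
Compute u'(x) = 6*x - 3.
Then u(x)^2 = 9*x**4 - 18*x**3 + 9*x**2 and u'(x)^2 = 36*x**2 - 36*x + 9.
Integrate each monomial from 0 to 1 using ∫_0^1 c·x^n dx = c·1^(n+1)/(n+1):
  ∫_0^1 u(x)^2 dx = ∫_0^1 (9*x^4 - 18*x^3 + 9*x^2) dx. Term by term:
    ∫_0^1 9*x^4 dx = 9/5;  ∫_0^1 -18*x^3 dx = -9/2;  ∫_0^1 9*x^2 dx = 3.
  Sum: 9/5 − 9/2 + 3 = 3/10.
  ∫_0^1 u'(x)^2 dx = ∫_0^1 (36*x^2 - 36*x + 9) dx. Term by term:
    ∫_0^1 36*x^2 dx = 12;  ∫_0^1 -36*x dx = -18;  ∫_0^1 9 dx = 9.
  Sum: 12 − 18 + 9 = 3.
Adding: ||u||_{H^1}^2 = 3/10 + 3 = 33/10.


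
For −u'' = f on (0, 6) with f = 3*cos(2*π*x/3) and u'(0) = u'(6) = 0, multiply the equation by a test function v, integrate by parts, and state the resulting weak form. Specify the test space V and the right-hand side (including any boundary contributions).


V = H^1(0, 6) (no boundary constraint on v; u is determined up to an additive constant); weak form: ∫_0^6 u'v' dx = ∫_0^6 (3*cos(2*π*x/3)) v dx for all v ∈ V.

Multiply both sides by a test function v and integrate from 0 to 6:
  ∫_0^6 −u''(x) v(x) dx = ∫_0^6 f(x) v(x) dx.
Integrate the LHS by parts once:
  ∫_0^6 −u'' v dx = −[u'(x) v(x)]_0^6 + ∫_0^6 u'(x) v'(x) dx.
Thus ∫_0^6 u'(x) v'(x) dx = ∫_0^6 f(x) v(x) dx + [u'(x) v(x)]_0^6.
Choose V so that boundary terms are either known or forced to vanish.
u has homogeneous Neumann: u'(0) = u'(6) = 0. So [u' v]_0^6 = 0·v(6) − 0·v(0) = 0 for any v; take V = H^1(0, 6).
Weak formulation: find u (satisfying any essential BC) such that ∫_0^6 u'(x) v'(x) dx = ∫_0^6 f v dx for all v ∈ V (homogeneous Neumann, so boundary terms vanish).
Substituting f(x) = 3*cos(2*π*x/3), the right-hand side is ∫_0^6 (3*cos(2*π*x/3)) v dx.
Compatibility check (pure Neumann): taking v ≡ 1 ∈ V gives 0 = ∫_0^6 f dx + (0) − (0), i.e. ∫_0^6 f dx must equal u'(0) − u'(6) = 0. Indeed ∫_0^6 (3*cos(2*π*x/3)) dx = 0, so the data are compatible. The solution is then unique only up to an additive constant (fix it e.g. by requiring ∫_0^6 u dx = 0).


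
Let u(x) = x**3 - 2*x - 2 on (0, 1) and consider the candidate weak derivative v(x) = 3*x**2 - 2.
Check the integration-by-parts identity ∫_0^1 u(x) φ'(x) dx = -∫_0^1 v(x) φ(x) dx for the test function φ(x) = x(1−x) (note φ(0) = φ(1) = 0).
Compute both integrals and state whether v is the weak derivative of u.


LHS = 11/60, RHS = 11/60. Yes, v = u' weakly.

u(x) = x**3 - 2*x - 2, classical derivative u'(x) = 3*x**2 - 2.
φ(x) = x(1−x), so φ'(x) = 1 - 2*x.
Note φ(0) = φ(1) = 0, so the boundary term u·φ vanishes.
LHS = ∫_0^1 u(x) φ'(x) dx = ∫_0^1 (-2*x^4 + x^3 + 4*x^2 + 2*x - 2) dx. Term by term:
  ∫_0^1 -2*x^4 dx = -2/5;  ∫_0^1 x^3 dx = 1/4;  ∫_0^1 4*x^2 dx = 4/3;
  ∫_0^1 2*x dx = 1;  ∫_0^1 -2 dx = -2.
Sum: -2/5 + 1/4 + 4/3 + 1 − 2 = 11/60.
So LHS = 11/60.
∫_0^1 v(x) φ(x) dx = ∫_0^1 (-3*x^4 + 3*x^3 + 2*x^2 - 2*x) dx. Term by term:
  ∫_0^1 -3*x^4 dx = -3/5;  ∫_0^1 3*x^3 dx = 3/4;  ∫_0^1 2*x^2 dx = 2/3;
  ∫_0^1 -2*x dx = -1.
Sum: -3/5 + 3/4 + 2/3 − 1 = -11/60.
So RHS = -∫_0^1 v(x) φ(x) dx = 11/60.
LHS = RHS, so the identity holds for this test φ.
Moreover u is smooth here and v(x) = u'(x) = 3*x**2 - 2 pointwise, so the identity holds for every test function. Hence v is the weak derivative of u.


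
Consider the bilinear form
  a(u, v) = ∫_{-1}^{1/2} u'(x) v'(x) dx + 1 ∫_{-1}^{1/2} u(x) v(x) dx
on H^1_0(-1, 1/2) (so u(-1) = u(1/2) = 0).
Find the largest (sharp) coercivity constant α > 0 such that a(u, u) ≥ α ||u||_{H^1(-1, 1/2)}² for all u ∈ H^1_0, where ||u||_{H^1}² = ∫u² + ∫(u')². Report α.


α = 1

Coercivity of a(·,·) on H^1_0(-1, 1/2) means a(u, u) ≥ α ||u||_{H^1}² for every u ∈ H^1_0.
The interval has length L = 3/2, and Poincaré/coercivity depend only on L. Here a(u, u) = ∫(u')² + (1)·∫u².
Here c = 1 ≥ 1, so a(u,u) = ∫(u')² + c∫u² ≥ ∫(u')² + ∫u² = ||u||_{H^1}², i.e. α = 1 works. No larger α is possible: a(u,u) ≥ α||u||_{H^1}² means (1−α)∫(u')² ≥ (α−c)∫u², and for the modes u_n = sin(nπ(x−x₀)/L) (x₀ the left endpoint) one has ∫u_n²/∫(u_n')² = (L/(nπ))² → 0, so a(u_n,u_n)/||u_n||_{H^1}² → 1. Hence the optimal constant is α = 1.
Therefore α = 1.


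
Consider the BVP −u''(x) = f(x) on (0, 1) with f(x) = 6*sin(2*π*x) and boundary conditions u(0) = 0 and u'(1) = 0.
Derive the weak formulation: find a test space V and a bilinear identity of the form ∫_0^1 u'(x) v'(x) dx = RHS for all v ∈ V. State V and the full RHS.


V = {v ∈ H^1(0, 1) : v(0) = 0} (test functions vanish at x = 0 where u is specified); weak form: ∫_0^1 u'v' dx = ∫_0^1 (6*sin(2*π*x)) v dx for all v ∈ V.

Multiply both sides by a test function v and integrate from 0 to 1:
  ∫_0^1 −u''(x) v(x) dx = ∫_0^1 f(x) v(x) dx.
Integrate the LHS by parts once:
  ∫_0^1 −u'' v dx = −[u'(x) v(x)]_0^1 + ∫_0^1 u'(x) v'(x) dx.
Thus ∫_0^1 u'(x) v'(x) dx = ∫_0^1 f(x) v(x) dx + [u'(x) v(x)]_0^1.
Choose V so that boundary terms are either known or forced to vanish.
Mixed BC: u(0) = 0 (Dirichlet) and u'(1) = 0 (Neumann). Define V = {v ∈ H^1(0, 1) : v(0) = 0}. Then [u' v]_0^1 = u'(1)·v(1) − u'(0)·0 = 0.
Weak formulation: find u (satisfying any essential BC) such that ∫_0^1 u'(x) v'(x) dx = ∫_0^1 f v dx for all v ∈ V (Dirichlet at 0 absorbed into V; the Neumann datum at x = 1 is zero, so no boundary term remains).
Substituting f(x) = 6*sin(2*π*x), the right-hand side is ∫_0^1 (6*sin(2*π*x)) v dx.


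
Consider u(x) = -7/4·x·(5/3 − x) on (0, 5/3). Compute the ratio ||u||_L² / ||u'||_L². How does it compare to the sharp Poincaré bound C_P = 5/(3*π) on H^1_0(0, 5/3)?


||u||_L² / ||u'||_L² = sqrt(10)/6 < C_P = 5/(3*π).

u(x) = -7/4·x·(5/3 − x), so u'(x) = 7*x/2 - 35/12.
u(x) = -7/4·x·(5/3 − x) vanishes at x = 0 and x = 5/3, so u ∈ H^1_0(0, 5/3). Differentiate via the product rule and integrate the resulting polynomials term by term.
  ∫_0^5/3 u² dx = ∫_0^5/3 (49*x^4/16 - 245*x^3/24 + 1225*x^2/144) dx. Term by term:
    ∫_0^5/3 49*x^4/16 dx = 30625/3888;  ∫_0^5/3 -245*x^3/24 dx = -153125/7776;  ∫_0^5/3 1225*x^2/144 dx = 153125/11664.
  Sum: 30625/3888 − 153125/7776 + 153125/11664 = 30625/23328.
  ∫_0^5/3 (u')² dx = ∫_0^5/3 (49*x^2/4 - 245*x/12 + 1225/144) dx. Term by term:
    ∫_0^5/3 49*x^2/4 dx = 6125/324;  ∫_0^5/3 -245*x/12 dx = -6125/216;  ∫_0^5/3 1225/144 dx = 6125/432.
  Sum: 6125/324 − 6125/216 + 6125/432 = 6125/1296.
∫_0^5/3 u² dx = 30625/23328, so ||u||_L² = 175*sqrt(2)/216.
∫_0^5/3 (u')² dx = 6125/1296, so ||u'||_L² = 35*sqrt(5)/36.
Ratio ||u||_L² / ||u'||_L² = sqrt(10)/6.
Sharp Poincaré constant on H^1_0(0, 5/3) is C_P = L/π = 5/(3*π), achieved by sin(3*π/5·x).
A polynomial bump cannot attain the sharp Poincaré constant (only the first sine eigenfunction does), so the ratio is strictly less than C_P, consistent with ||u||_L² ≤ C_P ||u'||_L².


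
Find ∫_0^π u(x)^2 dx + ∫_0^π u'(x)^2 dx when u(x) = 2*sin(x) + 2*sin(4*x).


||u||_{H^1(0,π)}^2 = 38*π

u'(x) = 2*cos(x) + 8*cos(4*x).
Expand u² and (u')² and integrate term by term on (0, π), using: for integers n ≥ 1, ∫_0^π sin²(nx) dx = ∫_0^π cos²(nx) dx = π/2; for n ≠ n', ∫_0^π sin(nx)sin(n'x) dx = ∫_0^π cos(nx)cos(n'x) dx = 0; and by product-to-sum, ∫_0^π sin(nx)cos(n'x) dx = ½∫_0^π [sin((n+n')x) + sin((n−n')x)] dx, which is 0 when n+n' is even and 2n/(n²−n'²) when n+n' is odd (it need not vanish on (0, π)).
  u² squared terms: (2)²·∫sin(x)² dx = 4·π/2 = 2*π;  (2)²·∫sin(4x)² dx = 4·π/2 = 2*π.
  u² cross terms: 2·(2)·(2)·∫sin(x)·sin(4x) dx = 8·(0) = 0.
  So ∫_0^π u² dx = 2*π + 2*π + 0 = 4*π.
  (u')² squared terms: (2)²·∫cos(x)² dx = 4·π/2 = 2*π;  (8)²·∫cos(4x)² dx = 64·π/2 = 32*π.
  (u')² cross terms: 2·(2)·(8)·∫cos(x)·cos(4x) dx = 32·(0) = 0.
  So ∫_0^π (u')² dx = 2*π + 32*π + 0 = 34*π.
||u||_{H^1}^2 = (4*π) + (34*π) = 38*π.
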